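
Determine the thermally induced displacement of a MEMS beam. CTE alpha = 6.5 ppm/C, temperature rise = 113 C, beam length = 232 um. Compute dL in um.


Step 1: Convert CTE: alpha = 6.5 ppm/C = 6.5e-6 /C
Step 2: dL = 6.5e-6 * 113 * 232
dL = 0.1704 um


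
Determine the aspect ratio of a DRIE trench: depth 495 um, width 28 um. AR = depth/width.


Step 1: AR = depth / width
Step 2: AR = 495 / 28
AR = 17.7


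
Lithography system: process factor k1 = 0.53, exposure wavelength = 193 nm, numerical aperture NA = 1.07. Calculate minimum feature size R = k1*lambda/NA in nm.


Step 1: Identify values: k1 = 0.53, lambda = 193 nm, NA = 1.07
Step 2: R = k1 * lambda / NA
R = 0.53 * 193 / 1.07
R = 95.6 nm


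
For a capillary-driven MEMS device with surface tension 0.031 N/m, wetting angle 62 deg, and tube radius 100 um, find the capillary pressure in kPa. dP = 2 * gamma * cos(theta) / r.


Step 1: cos(62 deg) = 0.4695
Step 2: Convert r to m: r = 100e-6 m
Step 3: dP = 2 * 0.031 * 0.4695 / 100e-6 = 291.1 Pa
Step 4: Convert Pa to kPa (divide by 1000).
dP = 0.29 kPa


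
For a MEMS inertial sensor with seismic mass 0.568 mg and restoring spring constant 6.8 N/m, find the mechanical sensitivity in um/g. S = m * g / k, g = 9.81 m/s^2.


Step 1: Convert mass: m = 0.568 mg = 5.68e-07 kg
Step 2: S = m * g / k = 5.68e-07 * 9.81 / 6.8
Step 3: S = 8.19e-07 m/g
Step 4: Convert to um/g: S = 0.819 um/g


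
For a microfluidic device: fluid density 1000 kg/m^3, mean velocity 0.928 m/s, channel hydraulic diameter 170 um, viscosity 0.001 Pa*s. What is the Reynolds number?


Step 1: Convert Dh to meters: Dh = 170e-6 m
Step 2: Re = rho * v * Dh / mu
Re = 1000 * 0.928 * 170e-6 / 0.001
Re = 157.76


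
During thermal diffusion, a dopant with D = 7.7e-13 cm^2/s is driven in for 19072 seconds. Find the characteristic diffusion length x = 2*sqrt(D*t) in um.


Step 1: Compute D*t = 7.7e-13 * 19072 = 1.468544e-08 cm^2
Step 2: sqrt(D*t) = 1.21183e-04 cm
Step 3: x = 2 * 1.21183e-04 cm = 2.42366e-04 cm
Step 4: Convert to um (1 cm = 1e4 um): x = 2.424 um


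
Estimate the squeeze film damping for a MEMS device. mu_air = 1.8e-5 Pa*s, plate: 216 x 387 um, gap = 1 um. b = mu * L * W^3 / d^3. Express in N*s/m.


Step 1: Convert to SI.
L = 216e-6 m, W = 387e-6 m, d = 1e-6 m
Step 2: W^3 = (387e-6)^3 = 5.80e-11 m^3
Step 3: d^3 = (1e-6)^3 = 1.00e-18 m^3
Step 4: b = 1.8e-5 * 216e-6 * 5.80e-11 / 1.00e-18
b = 2.25e-01 N*s/m


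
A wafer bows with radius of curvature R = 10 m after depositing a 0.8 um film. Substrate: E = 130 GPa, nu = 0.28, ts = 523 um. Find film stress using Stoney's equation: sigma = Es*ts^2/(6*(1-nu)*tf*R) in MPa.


Step 1: Compute numerator: Es * ts^2 = 130 * 523^2 = 35558770 (GPa*um^2)
Step 2: Compute denominator (R in um): 6*(1-nu)*tf*R = 6*0.72*0.8*10e6 = 34560000.0 (um^2)
Step 3: sigma (GPa) = 35558770 / 34560000.0 = 1.0289e+00 GPa
Step 4: Convert to MPa (x1000): sigma = 1028.9 MPa


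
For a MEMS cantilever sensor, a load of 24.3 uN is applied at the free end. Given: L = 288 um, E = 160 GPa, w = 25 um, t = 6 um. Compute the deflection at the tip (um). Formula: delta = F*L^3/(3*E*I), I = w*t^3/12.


Step 1: Calculate the second moment of area.
I = w * t^3 / 12 = 25 * 6^3 / 12 = 450.0 um^4
Step 2: Convert E to consistent units (1 GPa = 1000 uN/um^2).
E = 160 GPa = 160000 uN/um^2
Step 3: Calculate tip deflection.
delta = F * L^3 / (3 * E * I)
delta = 24.3 * 288^3 / (3 * 160000 * 450.0)
delta = 2.6874 um


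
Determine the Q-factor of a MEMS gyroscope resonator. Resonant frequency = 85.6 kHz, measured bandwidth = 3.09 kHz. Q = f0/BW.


Step 1: Q = f0 / bandwidth
Step 2: Q = 85.6 / 3.09
Q = 27.7


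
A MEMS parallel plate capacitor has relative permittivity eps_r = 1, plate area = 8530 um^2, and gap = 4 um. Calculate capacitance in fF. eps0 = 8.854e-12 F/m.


Step 1: Convert area to m^2: A = 8530e-12 m^2
Step 2: Convert gap to m: d = 4e-6 m
Step 3: C = eps0 * eps_r * A / d
C = 8.854e-12 * 1 * 8530e-12 / 4e-6
Step 4: Convert to fF (multiply by 1e15).
C = 18.88 fF


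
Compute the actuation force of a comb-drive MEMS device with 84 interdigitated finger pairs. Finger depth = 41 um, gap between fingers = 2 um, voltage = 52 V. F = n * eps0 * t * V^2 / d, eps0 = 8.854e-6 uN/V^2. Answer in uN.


Step 1: Parameters: n=84, eps0=8.854e-6 uN/V^2, t=41 um, V=52 V, d=2 um
Step 2: V^2 = 2704
Step 3: F = 84 * 8.854e-6 * 41 * 2704 / 2
F = 41.227 uN


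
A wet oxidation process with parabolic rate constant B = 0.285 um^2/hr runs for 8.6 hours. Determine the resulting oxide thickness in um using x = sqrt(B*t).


Step 1: Compute B*t = 0.285 * 8.6 = 2.451
Step 2: x = sqrt(2.451)
x = 1.566 um


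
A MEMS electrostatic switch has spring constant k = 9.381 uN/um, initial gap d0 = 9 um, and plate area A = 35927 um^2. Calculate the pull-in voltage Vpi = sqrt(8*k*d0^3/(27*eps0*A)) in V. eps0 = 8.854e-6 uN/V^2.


Step 1: Compute numerator: 8 * k * d0^3 = 8 * 9.381 * 9^3 = 54709.992
Step 2: Compute denominator: 27 * eps0 * A = 27 * 8.854e-6 * 35927 = 8.588637
Step 3: Vpi = sqrt(54709.992 / 8.588637)
Vpi = 79.81 V


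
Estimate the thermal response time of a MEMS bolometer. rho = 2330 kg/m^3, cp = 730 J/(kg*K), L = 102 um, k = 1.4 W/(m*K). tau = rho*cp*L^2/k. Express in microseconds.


Step 1: Convert L to m: L = 102e-6 m
Step 2: L^2 = (102e-6)^2 = 1.0404e-08 m^2
Step 3: tau = 2330 * 730 * 1.0404e-08 / 1.4 = 1.264011686e-02 s
Step 4: Convert to microseconds (multiply by 1e6).
tau = 12640.117 us


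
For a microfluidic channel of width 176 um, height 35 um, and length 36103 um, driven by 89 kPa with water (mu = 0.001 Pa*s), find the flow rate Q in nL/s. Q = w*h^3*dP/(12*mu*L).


Step 1: Convert all dimensions to SI (meters).
w = 176e-6 m, h = 35e-6 m, L = 36103e-6 m, dP = 89e3 Pa
Step 2: Q = w * h^3 * dP / (12 * mu * L)
Q = 176e-6 * (35e-6)^3 * 89e3 / (12 * 0.001 * 36103e-6) = 1.5501805e-09 m^3/s
Step 3: Convert Q from m^3/s to nL/s (1 m^3 = 1e12 nL, so multiply by 1e12).
Q = 1550.181 nL/s


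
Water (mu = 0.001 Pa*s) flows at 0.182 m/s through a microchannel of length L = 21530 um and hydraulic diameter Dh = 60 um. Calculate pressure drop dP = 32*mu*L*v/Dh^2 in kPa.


Step 1: Convert to SI: L = 21530e-6 m, Dh = 60e-6 m
Step 2: dP = 32 * 0.001 * 21530e-6 * 0.182 / (60e-6)^2
Step 3: dP = 34830.76 Pa
Step 4: Convert to kPa: dP = 34.83 kPa


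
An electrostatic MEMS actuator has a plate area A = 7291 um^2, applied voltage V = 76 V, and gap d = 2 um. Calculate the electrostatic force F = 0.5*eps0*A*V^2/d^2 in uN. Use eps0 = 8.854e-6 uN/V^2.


Step 1: Identify parameters.
eps0 = 8.854e-6 uN/V^2, A = 7291 um^2, V = 76 V, d = 2 um
Step 2: Compute V^2 = 76^2 = 5776
Step 3: Compute d^2 = 2^2 = 4
Step 4: F = 0.5 * 8.854e-6 * 7291 * 5776 / 4
F = 46.608 uN


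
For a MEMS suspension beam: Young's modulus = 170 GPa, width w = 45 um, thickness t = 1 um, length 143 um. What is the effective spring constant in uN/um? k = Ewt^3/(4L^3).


Step 1: Convert E to consistent units (1 GPa = 1000 uN/um^2).
E = 170 GPa = 170000 uN/um^2
Step 2: Compute t^3 = 1^3 = 1
Step 3: Compute L^3 = 143^3 = 2924207
Step 4: k = 170000 * 45 * 1 / (4 * 2924207)
k = 0.654 uN/um


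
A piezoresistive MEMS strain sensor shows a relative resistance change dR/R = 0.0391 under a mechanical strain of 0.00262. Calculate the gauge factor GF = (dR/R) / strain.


Step 1: Identify values.
dR/R = 0.0391, strain = 0.00262
Step 2: GF = (dR/R) / strain = 0.0391 / 0.00262
GF = 14.9


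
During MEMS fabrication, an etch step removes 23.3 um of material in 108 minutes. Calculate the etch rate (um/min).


Step 1: Etch rate = depth / time
Step 2: rate = 23.3 / 108
rate = 0.216 um/min


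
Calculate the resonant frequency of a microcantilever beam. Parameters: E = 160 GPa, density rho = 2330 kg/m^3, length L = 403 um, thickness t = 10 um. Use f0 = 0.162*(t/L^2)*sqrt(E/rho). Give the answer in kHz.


Step 1: Convert units to SI.
t_SI = 10e-6 m, L_SI = 403e-6 m
Step 2: Calculate sqrt(E/rho).
sqrt(160e9 / 2330) = 8286.71 m/s
Step 3: Compute f0.
f0 = 0.162 * 10e-6 / (403e-6)^2 * 8286.71 = 82658.4 Hz = 82.66 kHz


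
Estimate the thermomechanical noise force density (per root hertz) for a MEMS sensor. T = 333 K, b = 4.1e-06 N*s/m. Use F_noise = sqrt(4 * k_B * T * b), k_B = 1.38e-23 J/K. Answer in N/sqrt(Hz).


Step 1: Compute 4 * k_B * T * b
= 4 * 1.38e-23 * 333 * 4.1e-06
= 7.5365e-26 N^2/Hz
Step 2: F_noise = sqrt(7.5365e-26)
F_noise = 2.75e-13 N/sqrt(Hz)


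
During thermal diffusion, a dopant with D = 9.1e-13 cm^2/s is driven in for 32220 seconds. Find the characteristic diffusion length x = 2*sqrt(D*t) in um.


Step 1: Compute D*t = 9.1e-13 * 32220 = 2.93202e-08 cm^2
Step 2: sqrt(D*t) = 1.71231e-04 cm
Step 3: x = 2 * 1.71231e-04 cm = 3.42462e-04 cm
Step 4: Convert to um (1 cm = 1e4 um): x = 3.425 um


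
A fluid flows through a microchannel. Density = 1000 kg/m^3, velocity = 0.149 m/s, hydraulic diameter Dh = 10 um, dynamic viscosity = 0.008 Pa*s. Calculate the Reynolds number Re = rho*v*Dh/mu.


Step 1: Convert Dh to meters: Dh = 10e-6 m
Step 2: Re = rho * v * Dh / mu
Re = 1000 * 0.149 * 10e-6 / 0.008
Re = 0.186


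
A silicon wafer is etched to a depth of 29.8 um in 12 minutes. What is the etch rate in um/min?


Step 1: Etch rate = depth / time
Step 2: rate = 29.8 / 12
rate = 2.483 um/min


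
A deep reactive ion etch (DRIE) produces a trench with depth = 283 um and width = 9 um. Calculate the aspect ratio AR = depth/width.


Step 1: AR = depth / width
Step 2: AR = 283 / 9
AR = 31.4


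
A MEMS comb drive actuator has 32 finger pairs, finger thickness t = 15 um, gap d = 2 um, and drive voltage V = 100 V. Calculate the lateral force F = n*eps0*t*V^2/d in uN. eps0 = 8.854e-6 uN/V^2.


Step 1: Parameters: n=32, eps0=8.854e-6 uN/V^2, t=15 um, V=100 V, d=2 um
Step 2: V^2 = 10000
Step 3: F = 32 * 8.854e-6 * 15 * 10000 / 2
F = 21.25 uN


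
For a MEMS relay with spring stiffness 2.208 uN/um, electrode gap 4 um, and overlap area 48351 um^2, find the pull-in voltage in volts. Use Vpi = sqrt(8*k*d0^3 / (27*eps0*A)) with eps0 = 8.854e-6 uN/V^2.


Step 1: Compute numerator: 8 * k * d0^3 = 8 * 2.208 * 4^3 = 1130.496
Step 2: Compute denominator: 27 * eps0 * A = 27 * 8.854e-6 * 48351 = 11.558693
Step 3: Vpi = sqrt(1130.496 / 11.558693)
Vpi = 9.89 V


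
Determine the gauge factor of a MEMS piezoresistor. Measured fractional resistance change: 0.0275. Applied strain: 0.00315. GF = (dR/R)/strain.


Step 1: Identify values.
dR/R = 0.0275, strain = 0.00315
Step 2: GF = (dR/R) / strain = 0.0275 / 0.00315
GF = 8.7


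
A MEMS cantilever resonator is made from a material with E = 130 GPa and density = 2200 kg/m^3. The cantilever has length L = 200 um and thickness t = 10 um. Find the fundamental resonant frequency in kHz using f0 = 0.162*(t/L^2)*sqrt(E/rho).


Step 1: Convert units to SI.
t_SI = 10e-6 m, L_SI = 200e-6 m
Step 2: Calculate sqrt(E/rho).
sqrt(130e9 / 2200) = 7687.06 m/s
Step 3: Compute f0.
f0 = 0.162 * 10e-6 / (200e-6)^2 * 7687.06 = 311325.9 Hz = 311.33 kHz


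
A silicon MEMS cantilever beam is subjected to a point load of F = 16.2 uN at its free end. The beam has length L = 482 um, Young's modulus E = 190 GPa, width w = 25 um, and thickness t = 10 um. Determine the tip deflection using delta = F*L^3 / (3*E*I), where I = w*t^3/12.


Step 1: Calculate the second moment of area.
I = w * t^3 / 12 = 25 * 10^3 / 12 = 2083.3333 um^4
Step 2: Convert E to consistent units (1 GPa = 1000 uN/um^2).
E = 190 GPa = 190000 uN/um^2
Step 3: Calculate tip deflection.
delta = F * L^3 / (3 * E * I)
delta = 16.2 * 482^3 / (3 * 190000 * 2083.3333)
delta = 1.5276 um


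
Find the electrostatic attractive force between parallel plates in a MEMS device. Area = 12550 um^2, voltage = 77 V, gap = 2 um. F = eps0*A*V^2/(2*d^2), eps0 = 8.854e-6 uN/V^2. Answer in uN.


Step 1: Identify parameters.
eps0 = 8.854e-6 uN/V^2, A = 12550 um^2, V = 77 V, d = 2 um
Step 2: Compute V^2 = 77^2 = 5929
Step 3: Compute d^2 = 2^2 = 4
Step 4: F = 0.5 * 8.854e-6 * 12550 * 5929 / 4
F = 82.352 uN


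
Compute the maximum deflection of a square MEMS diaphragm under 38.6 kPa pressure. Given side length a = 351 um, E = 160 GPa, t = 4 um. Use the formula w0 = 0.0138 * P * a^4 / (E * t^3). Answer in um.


Step 1: Convert pressure to compatible units (E is in GPa, so P in GPa).
P = 38.6 kPa = 38.6e-6 GPa
Step 2: Compute numerator: 0.0138 * P * a^4.
a^4 = 351^4 = 15178486401
numerator = 0.0138 * 38.6e-6 * 15178486401 = 8.08528e+03
Step 3: Compute denominator: E * t^3 = 160 * 4^3 = 10240
Step 4: w0 = numerator / denominator = 8.08528e+03 / 10240 = 0.7896 um


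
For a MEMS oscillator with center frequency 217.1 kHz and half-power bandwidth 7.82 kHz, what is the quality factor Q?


Step 1: Q = f0 / bandwidth
Step 2: Q = 217.1 / 7.82
Q = 27.8


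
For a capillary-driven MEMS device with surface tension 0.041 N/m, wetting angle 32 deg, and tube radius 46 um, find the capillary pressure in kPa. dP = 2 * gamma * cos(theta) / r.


Step 1: cos(32 deg) = 0.848
Step 2: Convert r to m: r = 46e-6 m
Step 3: dP = 2 * 0.041 * 0.848 / 46e-6 = 1511.7 Pa
Step 4: Convert Pa to kPa (divide by 1000).
dP = 1.51 kPa


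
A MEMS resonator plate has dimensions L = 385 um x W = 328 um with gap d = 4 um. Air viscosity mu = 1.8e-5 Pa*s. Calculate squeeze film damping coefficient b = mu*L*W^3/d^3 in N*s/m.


Step 1: Convert to SI.
L = 385e-6 m, W = 328e-6 m, d = 4e-6 m
Step 2: W^3 = (328e-6)^3 = 3.53e-11 m^3
Step 3: d^3 = (4e-6)^3 = 6.40e-17 m^3
Step 4: b = 1.8e-5 * 385e-6 * 3.53e-11 / 6.40e-17
b = 3.82e-03 N*s/m


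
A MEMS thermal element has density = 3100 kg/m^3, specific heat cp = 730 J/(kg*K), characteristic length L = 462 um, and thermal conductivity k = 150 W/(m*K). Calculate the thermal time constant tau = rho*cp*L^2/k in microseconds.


Step 1: Convert L to m: L = 462e-6 m
Step 2: L^2 = (462e-6)^2 = 2.13444e-07 m^2
Step 3: tau = 3100 * 730 * 2.13444e-07 / 150 = 3.22015848e-03 s
Step 4: Convert to microseconds (multiply by 1e6).
tau = 3220.158 us


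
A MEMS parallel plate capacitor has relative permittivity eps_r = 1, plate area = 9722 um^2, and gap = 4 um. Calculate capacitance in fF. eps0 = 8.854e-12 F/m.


Step 1: Convert area to m^2: A = 9722e-12 m^2
Step 2: Convert gap to m: d = 4e-6 m
Step 3: C = eps0 * eps_r * A / d
C = 8.854e-12 * 1 * 9722e-12 / 4e-6
Step 4: Convert to fF (multiply by 1e15).
C = 21.52 fF


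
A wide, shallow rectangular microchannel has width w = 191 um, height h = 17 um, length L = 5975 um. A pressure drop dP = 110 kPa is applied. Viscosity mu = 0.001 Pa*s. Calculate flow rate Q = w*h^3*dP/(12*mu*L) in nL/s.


Step 1: Convert all dimensions to SI (meters).
w = 191e-6 m, h = 17e-6 m, L = 5975e-6 m, dP = 110e3 Pa
Step 2: Q = w * h^3 * dP / (12 * mu * L)
Q = 191e-6 * (17e-6)^3 * 110e3 / (12 * 0.001 * 5975e-6) = 1.43963919e-09 m^3/s
Step 3: Convert Q from m^3/s to nL/s (1 m^3 = 1e12 nL, so multiply by 1e12).
Q = 1439.639 nL/s


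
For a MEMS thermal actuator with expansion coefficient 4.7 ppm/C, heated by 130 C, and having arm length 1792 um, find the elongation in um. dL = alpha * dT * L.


Step 1: Convert CTE: alpha = 4.7 ppm/C = 4.7e-6 /C
Step 2: dL = 4.7e-6 * 130 * 1792
dL = 1.0949 um


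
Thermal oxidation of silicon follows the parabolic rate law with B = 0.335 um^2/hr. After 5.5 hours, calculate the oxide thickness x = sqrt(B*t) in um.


Step 1: Compute B*t = 0.335 * 5.5 = 1.8425
Step 2: x = sqrt(1.8425)
x = 1.357 um


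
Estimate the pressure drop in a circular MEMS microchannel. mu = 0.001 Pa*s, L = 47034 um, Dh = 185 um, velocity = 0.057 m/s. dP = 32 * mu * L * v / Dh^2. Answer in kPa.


Step 1: Convert to SI: L = 47034e-6 m, Dh = 185e-6 m
Step 2: dP = 32 * 0.001 * 47034e-6 * 0.057 / (185e-6)^2
Step 3: dP = 2506.65 Pa
Step 4: Convert to kPa: dP = 2.51 kPa


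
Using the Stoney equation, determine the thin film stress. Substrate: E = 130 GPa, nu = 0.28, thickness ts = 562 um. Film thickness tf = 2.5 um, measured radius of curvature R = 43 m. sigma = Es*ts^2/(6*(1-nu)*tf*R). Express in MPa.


Step 1: Compute numerator: Es * ts^2 = 130 * 562^2 = 41059720 (GPa*um^2)
Step 2: Compute denominator (R in um): 6*(1-nu)*tf*R = 6*0.72*2.5*43e6 = 464400000.0 (um^2)
Step 3: sigma (GPa) = 41059720 / 464400000.0 = 8.8415e-02 GPa
Step 4: Convert to MPa (x1000): sigma = 88.4 MPa


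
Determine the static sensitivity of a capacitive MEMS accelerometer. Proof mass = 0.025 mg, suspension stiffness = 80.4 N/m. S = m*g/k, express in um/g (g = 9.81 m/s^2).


Step 1: Convert mass: m = 0.025 mg = 2.50e-08 kg
Step 2: S = m * g / k = 2.50e-08 * 9.81 / 80.4
Step 3: S = 3.05e-09 m/g
Step 4: Convert to um/g: S = 0.003 um/g


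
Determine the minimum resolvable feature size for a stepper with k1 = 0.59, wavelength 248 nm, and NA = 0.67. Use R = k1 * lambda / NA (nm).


Step 1: Identify values: k1 = 0.59, lambda = 248 nm, NA = 0.67
Step 2: R = k1 * lambda / NA
R = 0.59 * 248 / 0.67
R = 218.4 nm


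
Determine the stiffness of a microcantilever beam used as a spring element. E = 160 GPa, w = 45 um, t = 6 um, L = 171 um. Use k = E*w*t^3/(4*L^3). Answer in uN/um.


Step 1: Convert E to consistent units (1 GPa = 1000 uN/um^2).
E = 160 GPa = 160000 uN/um^2
Step 2: Compute t^3 = 6^3 = 216
Step 3: Compute L^3 = 171^3 = 5000211
Step 4: k = 160000 * 45 * 216 / (4 * 5000211)
k = 77.7567 uN/um


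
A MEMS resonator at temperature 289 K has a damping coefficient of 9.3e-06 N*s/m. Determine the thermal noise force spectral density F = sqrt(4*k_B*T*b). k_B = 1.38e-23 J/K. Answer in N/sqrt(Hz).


Step 1: Compute 4 * k_B * T * b
= 4 * 1.38e-23 * 289 * 9.3e-06
= 1.4836e-25 N^2/Hz
Step 2: F_noise = sqrt(1.4836e-25)
F_noise = 3.85e-13 N/sqrt(Hz)


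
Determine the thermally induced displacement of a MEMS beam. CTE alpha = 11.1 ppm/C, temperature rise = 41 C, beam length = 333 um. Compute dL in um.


Step 1: Convert CTE: alpha = 11.1 ppm/C = 11.1e-6 /C
Step 2: dL = 11.1e-6 * 41 * 333
dL = 0.1515 um


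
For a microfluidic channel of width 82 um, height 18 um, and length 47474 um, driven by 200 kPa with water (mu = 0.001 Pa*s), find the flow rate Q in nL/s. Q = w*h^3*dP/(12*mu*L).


Step 1: Convert all dimensions to SI (meters).
w = 82e-6 m, h = 18e-6 m, L = 47474e-6 m, dP = 200e3 Pa
Step 2: Q = w * h^3 * dP / (12 * mu * L)
Q = 82e-6 * (18e-6)^3 * 200e3 / (12 * 0.001 * 47474e-6) = 1.678898e-10 m^3/s
Step 3: Convert Q from m^3/s to nL/s (1 m^3 = 1e12 nL, so multiply by 1e12).
Q = 167.89 nL/s


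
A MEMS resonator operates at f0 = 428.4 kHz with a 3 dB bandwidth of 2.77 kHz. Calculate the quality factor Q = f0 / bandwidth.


Step 1: Q = f0 / bandwidth
Step 2: Q = 428.4 / 2.77
Q = 154.7


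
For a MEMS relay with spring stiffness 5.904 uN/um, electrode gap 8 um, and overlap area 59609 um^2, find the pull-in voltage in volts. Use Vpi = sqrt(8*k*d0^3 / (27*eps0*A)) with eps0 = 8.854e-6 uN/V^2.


Step 1: Compute numerator: 8 * k * d0^3 = 8 * 5.904 * 8^3 = 24182.784
Step 2: Compute denominator: 27 * eps0 * A = 27 * 8.854e-6 * 59609 = 14.250008
Step 3: Vpi = sqrt(24182.784 / 14.250008)
Vpi = 41.2 V


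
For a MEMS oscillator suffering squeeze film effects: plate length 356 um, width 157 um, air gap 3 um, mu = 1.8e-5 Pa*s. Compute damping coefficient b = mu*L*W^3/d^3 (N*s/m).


Step 1: Convert to SI.
L = 356e-6 m, W = 157e-6 m, d = 3e-6 m
Step 2: W^3 = (157e-6)^3 = 3.87e-12 m^3
Step 3: d^3 = (3e-6)^3 = 2.70e-17 m^3
Step 4: b = 1.8e-5 * 356e-6 * 3.87e-12 / 2.70e-17
b = 9.18e-04 N*s/m


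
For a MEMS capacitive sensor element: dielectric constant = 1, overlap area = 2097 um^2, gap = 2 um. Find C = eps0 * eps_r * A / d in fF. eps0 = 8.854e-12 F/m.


Step 1: Convert area to m^2: A = 2097e-12 m^2
Step 2: Convert gap to m: d = 2e-6 m
Step 3: C = eps0 * eps_r * A / d
C = 8.854e-12 * 1 * 2097e-12 / 2e-6
Step 4: Convert to fF (multiply by 1e15).
C = 9.28 fF


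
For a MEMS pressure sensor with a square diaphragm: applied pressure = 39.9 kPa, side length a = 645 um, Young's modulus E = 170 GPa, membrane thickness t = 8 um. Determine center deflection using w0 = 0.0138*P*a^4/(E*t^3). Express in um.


Step 1: Convert pressure to compatible units (E is in GPa, so P in GPa).
P = 39.9 kPa = 39.9e-6 GPa
Step 2: Compute numerator: 0.0138 * P * a^4.
a^4 = 645^4 = 173076800625
numerator = 0.0138 * 39.9e-6 * 173076800625 = 9.529955e+04
Step 3: Compute denominator: E * t^3 = 170 * 8^3 = 87040
Step 4: w0 = numerator / denominator = 9.529955e+04 / 87040 = 1.0949 um


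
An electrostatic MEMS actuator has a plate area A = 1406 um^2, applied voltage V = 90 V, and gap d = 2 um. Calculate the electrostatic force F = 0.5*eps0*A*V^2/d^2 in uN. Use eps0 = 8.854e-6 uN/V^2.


Step 1: Identify parameters.
eps0 = 8.854e-6 uN/V^2, A = 1406 um^2, V = 90 V, d = 2 um
Step 2: Compute V^2 = 90^2 = 8100
Step 3: Compute d^2 = 2^2 = 4
Step 4: F = 0.5 * 8.854e-6 * 1406 * 8100 / 4
F = 12.604 uN


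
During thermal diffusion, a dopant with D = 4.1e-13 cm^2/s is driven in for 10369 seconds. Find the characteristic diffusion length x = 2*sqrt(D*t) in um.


Step 1: Compute D*t = 4.1e-13 * 10369 = 4.25129e-09 cm^2
Step 2: sqrt(D*t) = 6.52019e-05 cm
Step 3: x = 2 * 6.52019e-05 cm = 1.304038e-04 cm
Step 4: Convert to um (1 cm = 1e4 um): x = 1.304 um


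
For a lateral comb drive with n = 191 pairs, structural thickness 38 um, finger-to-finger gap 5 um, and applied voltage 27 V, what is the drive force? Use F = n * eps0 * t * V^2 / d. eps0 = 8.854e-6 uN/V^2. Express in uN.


Step 1: Parameters: n=191, eps0=8.854e-6 uN/V^2, t=38 um, V=27 V, d=5 um
Step 2: V^2 = 729
Step 3: F = 191 * 8.854e-6 * 38 * 729 / 5
F = 9.369 uN


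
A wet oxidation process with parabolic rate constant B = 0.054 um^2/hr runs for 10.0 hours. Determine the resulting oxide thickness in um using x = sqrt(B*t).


Step 1: Compute B*t = 0.054 * 10.0 = 0.54
Step 2: x = sqrt(0.54)
x = 0.735 um


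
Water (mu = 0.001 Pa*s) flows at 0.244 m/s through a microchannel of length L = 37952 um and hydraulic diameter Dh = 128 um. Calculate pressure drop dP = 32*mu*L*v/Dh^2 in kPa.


Step 1: Convert to SI: L = 37952e-6 m, Dh = 128e-6 m
Step 2: dP = 32 * 0.001 * 37952e-6 * 0.244 / (128e-6)^2
Step 3: dP = 18086.50 Pa
Step 4: Convert to kPa: dP = 18.09 kPa


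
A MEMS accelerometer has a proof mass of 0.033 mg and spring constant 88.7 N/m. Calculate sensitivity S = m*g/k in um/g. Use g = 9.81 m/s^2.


Step 1: Convert mass: m = 0.033 mg = 3.30e-08 kg
Step 2: S = m * g / k = 3.30e-08 * 9.81 / 88.7
Step 3: S = 3.65e-09 m/g
Step 4: Convert to um/g: S = 0.004 um/g


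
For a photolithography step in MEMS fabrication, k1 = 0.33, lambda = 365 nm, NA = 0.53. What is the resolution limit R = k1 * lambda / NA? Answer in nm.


Step 1: Identify values: k1 = 0.33, lambda = 365 nm, NA = 0.53
Step 2: R = k1 * lambda / NA
R = 0.33 * 365 / 0.53
R = 227.3 nm


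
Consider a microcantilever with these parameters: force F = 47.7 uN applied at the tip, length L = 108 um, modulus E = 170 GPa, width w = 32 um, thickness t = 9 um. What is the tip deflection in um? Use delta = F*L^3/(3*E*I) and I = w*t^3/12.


Step 1: Calculate the second moment of area.
I = w * t^3 / 12 = 32 * 9^3 / 12 = 1944.0 um^4
Step 2: Convert E to consistent units (1 GPa = 1000 uN/um^2).
E = 170 GPa = 170000 uN/um^2
Step 3: Calculate tip deflection.
delta = F * L^3 / (3 * E * I)
delta = 47.7 * 108^3 / (3 * 170000 * 1944.0)
delta = 0.0606 um


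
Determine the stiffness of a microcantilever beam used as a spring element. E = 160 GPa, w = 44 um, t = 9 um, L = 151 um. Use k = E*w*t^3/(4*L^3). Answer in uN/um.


Step 1: Convert E to consistent units (1 GPa = 1000 uN/um^2).
E = 160 GPa = 160000 uN/um^2
Step 2: Compute t^3 = 9^3 = 729
Step 3: Compute L^3 = 151^3 = 3442951
Step 4: k = 160000 * 44 * 729 / (4 * 3442951)
k = 372.6571 uN/um


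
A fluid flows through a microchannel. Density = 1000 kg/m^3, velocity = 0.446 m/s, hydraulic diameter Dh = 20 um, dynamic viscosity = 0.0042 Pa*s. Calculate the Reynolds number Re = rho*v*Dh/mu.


Step 1: Convert Dh to meters: Dh = 20e-6 m
Step 2: Re = rho * v * Dh / mu
Re = 1000 * 0.446 * 20e-6 / 0.0042
Re = 2.124


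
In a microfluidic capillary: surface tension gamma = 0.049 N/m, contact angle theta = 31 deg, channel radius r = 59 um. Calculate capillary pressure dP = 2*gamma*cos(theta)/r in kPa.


Step 1: cos(31 deg) = 0.8572
Step 2: Convert r to m: r = 59e-6 m
Step 3: dP = 2 * 0.049 * 0.8572 / 59e-6 = 1423.8 Pa
Step 4: Convert Pa to kPa (divide by 1000).
dP = 1.42 kPa


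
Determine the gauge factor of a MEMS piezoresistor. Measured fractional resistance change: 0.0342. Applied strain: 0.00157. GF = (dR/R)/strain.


Step 1: Identify values.
dR/R = 0.0342, strain = 0.00157
Step 2: GF = (dR/R) / strain = 0.0342 / 0.00157
GF = 21.8


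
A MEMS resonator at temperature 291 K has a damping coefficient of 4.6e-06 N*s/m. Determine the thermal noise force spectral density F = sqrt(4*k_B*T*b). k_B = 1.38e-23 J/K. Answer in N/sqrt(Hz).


Step 1: Compute 4 * k_B * T * b
= 4 * 1.38e-23 * 291 * 4.6e-06
= 7.3891e-26 N^2/Hz
Step 2: F_noise = sqrt(7.3891e-26)
F_noise = 2.72e-13 N/sqrt(Hz)


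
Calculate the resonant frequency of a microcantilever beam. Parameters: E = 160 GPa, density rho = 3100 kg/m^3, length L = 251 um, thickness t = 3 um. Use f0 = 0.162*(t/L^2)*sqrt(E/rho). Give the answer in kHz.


Step 1: Convert units to SI.
t_SI = 3e-6 m, L_SI = 251e-6 m
Step 2: Calculate sqrt(E/rho).
sqrt(160e9 / 3100) = 7184.21 m/s
Step 3: Compute f0.
f0 = 0.162 * 3e-6 / (251e-6)^2 * 7184.21 = 55420.2 Hz = 55.42 kHz


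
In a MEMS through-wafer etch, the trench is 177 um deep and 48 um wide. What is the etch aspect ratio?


Step 1: AR = depth / width
Step 2: AR = 177 / 48
AR = 3.7


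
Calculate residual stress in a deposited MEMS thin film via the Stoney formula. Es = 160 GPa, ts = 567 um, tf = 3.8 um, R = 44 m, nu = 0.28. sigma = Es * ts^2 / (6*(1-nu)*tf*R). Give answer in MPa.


Step 1: Compute numerator: Es * ts^2 = 160 * 567^2 = 51438240 (GPa*um^2)
Step 2: Compute denominator (R in um): 6*(1-nu)*tf*R = 6*0.72*3.8*44e6 = 722304000.0 (um^2)
Step 3: sigma (GPa) = 51438240 / 722304000.0 = 7.1214e-02 GPa
Step 4: Convert to MPa (x1000): sigma = 71.2 MPa


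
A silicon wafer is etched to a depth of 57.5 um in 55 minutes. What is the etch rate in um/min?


Step 1: Etch rate = depth / time
Step 2: rate = 57.5 / 55
rate = 1.045 um/min


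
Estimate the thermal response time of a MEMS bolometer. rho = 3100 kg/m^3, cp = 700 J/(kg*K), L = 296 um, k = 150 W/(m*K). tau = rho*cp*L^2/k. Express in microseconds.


Step 1: Convert L to m: L = 296e-6 m
Step 2: L^2 = (296e-6)^2 = 8.7616e-08 m^2
Step 3: tau = 3100 * 700 * 8.7616e-08 / 150 = 1.26751147e-03 s
Step 4: Convert to microseconds (multiply by 1e6).
tau = 1267.511 us


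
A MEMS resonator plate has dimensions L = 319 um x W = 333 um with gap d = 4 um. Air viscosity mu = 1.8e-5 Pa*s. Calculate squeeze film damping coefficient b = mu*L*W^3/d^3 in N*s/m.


Step 1: Convert to SI.
L = 319e-6 m, W = 333e-6 m, d = 4e-6 m
Step 2: W^3 = (333e-6)^3 = 3.69e-11 m^3
Step 3: d^3 = (4e-6)^3 = 6.40e-17 m^3
Step 4: b = 1.8e-5 * 319e-6 * 3.69e-11 / 6.40e-17
b = 3.31e-03 N*s/m


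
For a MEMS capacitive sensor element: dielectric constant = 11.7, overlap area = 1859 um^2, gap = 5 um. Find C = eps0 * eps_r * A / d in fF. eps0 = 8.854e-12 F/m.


Step 1: Convert area to m^2: A = 1859e-12 m^2
Step 2: Convert gap to m: d = 5e-6 m
Step 3: C = eps0 * eps_r * A / d
C = 8.854e-12 * 11.7 * 1859e-12 / 5e-6
Step 4: Convert to fF (multiply by 1e15).
C = 38.52 fF


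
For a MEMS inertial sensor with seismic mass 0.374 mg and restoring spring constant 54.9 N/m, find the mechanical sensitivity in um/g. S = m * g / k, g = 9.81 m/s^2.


Step 1: Convert mass: m = 0.374 mg = 3.74e-07 kg
Step 2: S = m * g / k = 3.74e-07 * 9.81 / 54.9
Step 3: S = 6.68e-08 m/g
Step 4: Convert to um/g: S = 0.067 um/g


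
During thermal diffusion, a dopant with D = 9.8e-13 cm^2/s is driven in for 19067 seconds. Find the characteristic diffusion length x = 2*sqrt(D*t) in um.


Step 1: Compute D*t = 9.8e-13 * 19067 = 1.868566e-08 cm^2
Step 2: sqrt(D*t) = 1.36696e-04 cm
Step 3: x = 2 * 1.36696e-04 cm = 2.73392e-04 cm
Step 4: Convert to um (1 cm = 1e4 um): x = 2.734 um


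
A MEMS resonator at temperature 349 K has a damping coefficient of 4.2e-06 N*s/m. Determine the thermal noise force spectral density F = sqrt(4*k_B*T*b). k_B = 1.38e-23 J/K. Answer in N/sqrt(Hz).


Step 1: Compute 4 * k_B * T * b
= 4 * 1.38e-23 * 349 * 4.2e-06
= 8.0912e-26 N^2/Hz
Step 2: F_noise = sqrt(8.0912e-26)
F_noise = 2.84e-13 N/sqrt(Hz)


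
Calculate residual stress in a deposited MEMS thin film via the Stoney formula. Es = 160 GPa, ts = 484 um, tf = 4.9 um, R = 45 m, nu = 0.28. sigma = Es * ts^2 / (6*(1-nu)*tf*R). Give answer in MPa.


Step 1: Compute numerator: Es * ts^2 = 160 * 484^2 = 37480960 (GPa*um^2)
Step 2: Compute denominator (R in um): 6*(1-nu)*tf*R = 6*0.72*4.9*45e6 = 952560000.0 (um^2)
Step 3: sigma (GPa) = 37480960 / 952560000.0 = 3.9348e-02 GPa
Step 4: Convert to MPa (x1000): sigma = 39.3 MPa


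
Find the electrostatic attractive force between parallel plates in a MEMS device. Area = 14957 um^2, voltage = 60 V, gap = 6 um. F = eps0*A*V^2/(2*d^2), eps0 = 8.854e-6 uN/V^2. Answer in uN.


Step 1: Identify parameters.
eps0 = 8.854e-6 uN/V^2, A = 14957 um^2, V = 60 V, d = 6 um
Step 2: Compute V^2 = 60^2 = 3600
Step 3: Compute d^2 = 6^2 = 36
Step 4: F = 0.5 * 8.854e-6 * 14957 * 3600 / 36
F = 6.621 uN


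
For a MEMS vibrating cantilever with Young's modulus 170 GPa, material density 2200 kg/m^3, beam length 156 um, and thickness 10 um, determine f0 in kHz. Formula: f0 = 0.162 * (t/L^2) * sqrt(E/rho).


Step 1: Convert units to SI.
t_SI = 10e-6 m, L_SI = 156e-6 m
Step 2: Calculate sqrt(E/rho).
sqrt(170e9 / 2200) = 8790.49 m/s
Step 3: Compute f0.
f0 = 0.162 * 10e-6 / (156e-6)^2 * 8790.49 = 585165.8 Hz = 585.17 kHz


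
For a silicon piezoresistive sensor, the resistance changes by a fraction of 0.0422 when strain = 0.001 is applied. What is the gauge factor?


Step 1: Identify values.
dR/R = 0.0422, strain = 0.001
Step 2: GF = (dR/R) / strain = 0.0422 / 0.001
GF = 42.2


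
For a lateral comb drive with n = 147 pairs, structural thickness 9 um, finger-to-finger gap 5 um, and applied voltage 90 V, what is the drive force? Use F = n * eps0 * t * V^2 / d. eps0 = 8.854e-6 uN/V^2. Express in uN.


Step 1: Parameters: n=147, eps0=8.854e-6 uN/V^2, t=9 um, V=90 V, d=5 um
Step 2: V^2 = 8100
Step 3: F = 147 * 8.854e-6 * 9 * 8100 / 5
F = 18.976 uN


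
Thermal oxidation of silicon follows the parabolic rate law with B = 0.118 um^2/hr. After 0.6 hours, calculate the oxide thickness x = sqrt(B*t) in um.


Step 1: Compute B*t = 0.118 * 0.6 = 0.0708
Step 2: x = sqrt(0.0708)
x = 0.266 um


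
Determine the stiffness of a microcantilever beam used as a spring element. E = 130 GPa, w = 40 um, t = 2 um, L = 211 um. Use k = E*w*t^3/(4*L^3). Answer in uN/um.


Step 1: Convert E to consistent units (1 GPa = 1000 uN/um^2).
E = 130 GPa = 130000 uN/um^2
Step 2: Compute t^3 = 2^3 = 8
Step 3: Compute L^3 = 211^3 = 9393931
Step 4: k = 130000 * 40 * 8 / (4 * 9393931)
k = 1.1071 uN/um


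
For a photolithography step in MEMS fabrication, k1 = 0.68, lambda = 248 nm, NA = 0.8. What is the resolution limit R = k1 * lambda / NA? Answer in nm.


Step 1: Identify values: k1 = 0.68, lambda = 248 nm, NA = 0.8
Step 2: R = k1 * lambda / NA
R = 0.68 * 248 / 0.8
R = 210.8 nm


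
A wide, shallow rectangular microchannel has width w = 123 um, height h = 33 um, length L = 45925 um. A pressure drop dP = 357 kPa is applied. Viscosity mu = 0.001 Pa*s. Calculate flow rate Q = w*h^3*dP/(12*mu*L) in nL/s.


Step 1: Convert all dimensions to SI (meters).
w = 123e-6 m, h = 33e-6 m, L = 45925e-6 m, dP = 357e3 Pa
Step 2: Q = w * h^3 * dP / (12 * mu * L)
Q = 123e-6 * (33e-6)^3 * 357e3 / (12 * 0.001 * 45925e-6) = 2.8634179e-09 m^3/s
Step 3: Convert Q from m^3/s to nL/s (1 m^3 = 1e12 nL, so multiply by 1e12).
Q = 2863.418 nL/s


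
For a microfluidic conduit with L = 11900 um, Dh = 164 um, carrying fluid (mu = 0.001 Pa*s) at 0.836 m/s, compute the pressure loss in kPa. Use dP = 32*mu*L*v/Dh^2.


Step 1: Convert to SI: L = 11900e-6 m, Dh = 164e-6 m
Step 2: dP = 32 * 0.001 * 11900e-6 * 0.836 / (164e-6)^2
Step 3: dP = 11836.29 Pa
Step 4: Convert to kPa: dP = 11.84 kPa


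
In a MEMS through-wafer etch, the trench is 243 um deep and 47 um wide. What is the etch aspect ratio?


Step 1: AR = depth / width
Step 2: AR = 243 / 47
AR = 5.2


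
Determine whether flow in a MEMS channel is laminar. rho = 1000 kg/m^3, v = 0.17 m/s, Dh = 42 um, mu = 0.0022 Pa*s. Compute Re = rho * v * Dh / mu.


Step 1: Convert Dh to meters: Dh = 42e-6 m
Step 2: Re = rho * v * Dh / mu
Re = 1000 * 0.17 * 42e-6 / 0.0022
Re = 3.245
Since Re = 3.245 is below ~2300, the flow is laminar.


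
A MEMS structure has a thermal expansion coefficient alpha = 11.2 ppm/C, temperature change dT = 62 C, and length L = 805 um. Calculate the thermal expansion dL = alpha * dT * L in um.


Step 1: Convert CTE: alpha = 11.2 ppm/C = 11.2e-6 /C
Step 2: dL = 11.2e-6 * 62 * 805
dL = 0.559 um


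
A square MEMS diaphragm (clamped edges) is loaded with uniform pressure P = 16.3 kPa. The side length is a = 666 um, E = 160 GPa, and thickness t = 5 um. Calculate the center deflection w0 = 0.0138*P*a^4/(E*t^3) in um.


Step 1: Convert pressure to compatible units (E is in GPa, so P in GPa).
P = 16.3 kPa = 16.3e-6 GPa
Step 2: Compute numerator: 0.0138 * P * a^4.
a^4 = 666^4 = 196741925136
numerator = 0.0138 * 16.3e-6 * 196741925136 = 4.425513e+04
Step 3: Compute denominator: E * t^3 = 160 * 5^3 = 20000
Step 4: w0 = numerator / denominator = 4.425513e+04 / 20000 = 2.2128 um


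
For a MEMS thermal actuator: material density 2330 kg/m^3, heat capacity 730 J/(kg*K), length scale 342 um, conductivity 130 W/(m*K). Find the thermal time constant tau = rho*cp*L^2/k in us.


Step 1: Convert L to m: L = 342e-6 m
Step 2: L^2 = (342e-6)^2 = 1.16964e-07 m^2
Step 3: tau = 2330 * 730 * 1.16964e-07 / 130 = 1.53033898e-03 s
Step 4: Convert to microseconds (multiply by 1e6).
tau = 1530.339 us


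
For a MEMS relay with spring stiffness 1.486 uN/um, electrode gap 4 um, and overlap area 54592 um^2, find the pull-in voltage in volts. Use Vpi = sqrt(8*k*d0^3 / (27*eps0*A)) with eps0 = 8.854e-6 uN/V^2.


Step 1: Compute numerator: 8 * k * d0^3 = 8 * 1.486 * 4^3 = 760.832
Step 2: Compute denominator: 27 * eps0 * A = 27 * 8.854e-6 * 54592 = 13.050654
Step 3: Vpi = sqrt(760.832 / 13.050654)
Vpi = 7.64 V


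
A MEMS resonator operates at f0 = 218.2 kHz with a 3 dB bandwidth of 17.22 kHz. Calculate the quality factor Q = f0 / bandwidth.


Step 1: Q = f0 / bandwidth
Step 2: Q = 218.2 / 17.22
Q = 12.7


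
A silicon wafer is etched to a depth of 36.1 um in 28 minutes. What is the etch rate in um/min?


Step 1: Etch rate = depth / time
Step 2: rate = 36.1 / 28
rate = 1.289 um/min


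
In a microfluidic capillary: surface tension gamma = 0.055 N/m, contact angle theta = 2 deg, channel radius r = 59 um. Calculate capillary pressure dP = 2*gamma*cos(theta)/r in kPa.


Step 1: cos(2 deg) = 0.9994
Step 2: Convert r to m: r = 59e-6 m
Step 3: dP = 2 * 0.055 * 0.9994 / 59e-6 = 1863.3 Pa
Step 4: Convert Pa to kPa (divide by 1000).
dP = 1.86 kPa


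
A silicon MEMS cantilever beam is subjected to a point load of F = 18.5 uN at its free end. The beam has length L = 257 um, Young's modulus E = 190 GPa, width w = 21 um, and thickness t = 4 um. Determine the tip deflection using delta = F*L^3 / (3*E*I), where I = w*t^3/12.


Step 1: Calculate the second moment of area.
I = w * t^3 / 12 = 21 * 4^3 / 12 = 112.0 um^4
Step 2: Convert E to consistent units (1 GPa = 1000 uN/um^2).
E = 190 GPa = 190000 uN/um^2
Step 3: Calculate tip deflection.
delta = F * L^3 / (3 * E * I)
delta = 18.5 * 257^3 / (3 * 190000 * 112.0)
delta = 4.919 um


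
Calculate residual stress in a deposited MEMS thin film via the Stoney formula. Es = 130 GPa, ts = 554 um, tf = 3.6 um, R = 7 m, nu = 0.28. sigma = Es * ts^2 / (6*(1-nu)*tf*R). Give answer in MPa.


Step 1: Compute numerator: Es * ts^2 = 130 * 554^2 = 39899080 (GPa*um^2)
Step 2: Compute denominator (R in um): 6*(1-nu)*tf*R = 6*0.72*3.6*7e6 = 108864000.0 (um^2)
Step 3: sigma (GPa) = 39899080 / 108864000.0 = 3.66504e-01 GPa
Step 4: Convert to MPa (x1000): sigma = 366.5 MPa


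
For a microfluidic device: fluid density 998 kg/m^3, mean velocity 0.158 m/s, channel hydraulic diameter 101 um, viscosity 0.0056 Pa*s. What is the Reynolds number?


Step 1: Convert Dh to meters: Dh = 101e-6 m
Step 2: Re = rho * v * Dh / mu
Re = 998 * 0.158 * 101e-6 / 0.0056
Re = 2.844


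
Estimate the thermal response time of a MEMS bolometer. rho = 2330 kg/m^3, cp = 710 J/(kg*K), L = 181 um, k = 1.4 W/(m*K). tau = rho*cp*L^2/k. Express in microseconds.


Step 1: Convert L to m: L = 181e-6 m
Step 2: L^2 = (181e-6)^2 = 3.2761e-08 m^2
Step 3: tau = 2330 * 710 * 3.2761e-08 / 1.4 = 3.871180164e-02 s
Step 4: Convert to microseconds (multiply by 1e6).
tau = 38711.802 us


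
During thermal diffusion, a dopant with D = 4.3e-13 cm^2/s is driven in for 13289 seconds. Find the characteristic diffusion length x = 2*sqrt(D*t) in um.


Step 1: Compute D*t = 4.3e-13 * 13289 = 5.71427e-09 cm^2
Step 2: sqrt(D*t) = 7.55928e-05 cm
Step 3: x = 2 * 7.55928e-05 cm = 1.511856e-04 cm
Step 4: Convert to um (1 cm = 1e4 um): x = 1.512 um


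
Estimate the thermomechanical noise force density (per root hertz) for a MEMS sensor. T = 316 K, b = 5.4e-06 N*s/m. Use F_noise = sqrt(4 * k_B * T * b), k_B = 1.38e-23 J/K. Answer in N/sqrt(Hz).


Step 1: Compute 4 * k_B * T * b
= 4 * 1.38e-23 * 316 * 5.4e-06
= 9.4193e-26 N^2/Hz
Step 2: F_noise = sqrt(9.4193e-26)
F_noise = 3.07e-13 N/sqrt(Hz)


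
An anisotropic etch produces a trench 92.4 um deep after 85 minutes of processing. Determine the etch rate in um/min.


Step 1: Etch rate = depth / time
Step 2: rate = 92.4 / 85
rate = 1.087 um/min


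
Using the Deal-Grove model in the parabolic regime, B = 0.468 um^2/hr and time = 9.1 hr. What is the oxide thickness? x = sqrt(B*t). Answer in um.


Step 1: Compute B*t = 0.468 * 9.1 = 4.2588
Step 2: x = sqrt(4.2588)
x = 2.064 um


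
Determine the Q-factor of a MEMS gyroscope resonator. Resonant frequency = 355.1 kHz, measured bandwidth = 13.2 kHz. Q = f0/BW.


Step 1: Q = f0 / bandwidth
Step 2: Q = 355.1 / 13.2
Q = 26.9


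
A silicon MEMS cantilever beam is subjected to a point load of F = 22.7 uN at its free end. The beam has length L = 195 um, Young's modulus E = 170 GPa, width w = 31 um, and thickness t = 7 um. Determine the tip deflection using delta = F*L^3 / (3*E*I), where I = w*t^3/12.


Step 1: Calculate the second moment of area.
I = w * t^3 / 12 = 31 * 7^3 / 12 = 886.0833 um^4
Step 2: Convert E to consistent units (1 GPa = 1000 uN/um^2).
E = 170 GPa = 170000 uN/um^2
Step 3: Calculate tip deflection.
delta = F * L^3 / (3 * E * I)
delta = 22.7 * 195^3 / (3 * 170000 * 886.0833)
delta = 0.3725 um


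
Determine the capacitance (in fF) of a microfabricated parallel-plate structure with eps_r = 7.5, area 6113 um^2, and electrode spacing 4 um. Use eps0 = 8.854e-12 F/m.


Step 1: Convert area to m^2: A = 6113e-12 m^2
Step 2: Convert gap to m: d = 4e-6 m
Step 3: C = eps0 * eps_r * A / d
C = 8.854e-12 * 7.5 * 6113e-12 / 4e-6
Step 4: Convert to fF (multiply by 1e15).
C = 101.48 fF


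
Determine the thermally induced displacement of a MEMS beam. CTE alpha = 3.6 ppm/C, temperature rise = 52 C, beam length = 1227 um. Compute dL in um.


Step 1: Convert CTE: alpha = 3.6 ppm/C = 3.6e-6 /C
Step 2: dL = 3.6e-6 * 52 * 1227
dL = 0.2297 um


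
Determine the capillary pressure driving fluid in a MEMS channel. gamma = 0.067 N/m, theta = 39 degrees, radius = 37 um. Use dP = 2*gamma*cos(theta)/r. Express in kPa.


Step 1: cos(39 deg) = 0.7771
Step 2: Convert r to m: r = 37e-6 m
Step 3: dP = 2 * 0.067 * 0.7771 / 37e-6 = 2814.4 Pa
Step 4: Convert Pa to kPa (divide by 1000).
dP = 2.81 kPa
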